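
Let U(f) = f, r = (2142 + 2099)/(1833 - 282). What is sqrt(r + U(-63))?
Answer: 4*I*sqrt(9060942)/1551 ≈ 7.7631*I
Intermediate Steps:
r = 4241/1551 ≈ 2.7344
sqrt(r + U(-63)) = sqrt(4241/1551 - 63) = sqrt(-93472/1551) = 4*I*sqrt(9060942)/1551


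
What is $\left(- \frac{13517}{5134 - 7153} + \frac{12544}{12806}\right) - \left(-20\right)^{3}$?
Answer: $\frac{103520468519}{12927657} \approx 8007.7$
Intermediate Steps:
$\left(- \frac{13517}{5134 - 7153} + \frac{12544}{12806}\right) - \left(-20\right)^{3} = \left(- \frac{13517}{-2019} + 12544 \cdot \frac{1}{12806}\right) - -8000 = \left(\left(-13517\right) \left(- \frac{1}{2019}\right) + \frac{6272}{6403}\right) + 8000 = \left(\frac{13517}{2019} + \frac{6272}{6403}\right) + 8000 = \frac{99212519}{12927657} + 8000 = \frac{103520468519}{12927657}$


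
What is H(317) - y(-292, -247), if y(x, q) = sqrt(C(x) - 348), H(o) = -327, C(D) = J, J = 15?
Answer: -327 - 3*I*sqrt(37) ≈ -327.0 - 18.248*I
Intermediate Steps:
C(D) = 15
y(x, q) = 3*I*sqrt(37) (y(x, q) = sqrt(15 - 348) = sqrt(-333) = 3*I*sqrt(37))
H(317) - y(-292, -247) = -327 - 3*I*sqrt(37)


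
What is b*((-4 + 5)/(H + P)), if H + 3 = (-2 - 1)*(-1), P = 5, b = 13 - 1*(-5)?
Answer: 18/5 ≈ 3.6000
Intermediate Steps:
b = 18 (b = 13 + 5 = 18)
H = 0 (H = -3 + (-2 - 1)*(-1) = -3 - 3*(-1) = -3 + 3 = 0)
b*((-4 + 5)/(H + P)) = 18*((-4 + 5)/(0 + 5)) = 18*(1/5) = 18*(1*(⅕)) = 18*(⅕) = 18/5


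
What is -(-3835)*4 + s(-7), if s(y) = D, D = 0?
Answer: 15340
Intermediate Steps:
s(y) = 0
-(-3835)*4 + s(-7) = -(-3835)*4 + 0 = -59*(-260) + 0 = 15340 + 0 = 15340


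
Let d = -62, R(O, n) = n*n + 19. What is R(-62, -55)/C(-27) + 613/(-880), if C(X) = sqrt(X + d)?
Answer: -613/880 - 3044*I*sqrt(89)/89 ≈ -0.69659 - 322.66*I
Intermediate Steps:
R(O, n) = 19 + n**2 (R(O, n) = n**2 + 19 = 19 + n**2)
C(X) = sqrt(-62 + X) (C(X) = sqrt(X - 62) = sqrt(-62 + X))
R(-62, -55)/C(-27) + 613/(-880) = (19 + (-55)**2)/(sqrt(-62 - 27)) + 613/(-880) = (19 + 3025)/(sqrt(-89)) + 613*(-1/880) = 3044/((I*sqrt(89))) - 613/880 = 3044*(-I*sqrt(89)/89) - 613/880 = -3044*I*sqrt(89)/89 - 613/880 = -613/880 - 3044*I*sqrt(89)/89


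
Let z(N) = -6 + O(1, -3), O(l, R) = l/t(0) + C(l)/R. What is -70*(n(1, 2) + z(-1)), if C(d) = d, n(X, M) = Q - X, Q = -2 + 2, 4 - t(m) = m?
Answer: 2975/6 ≈ 495.83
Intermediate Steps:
t(m) = 4 - m
Q = 0
n(X, M) = -X (n(X, M) = 0 - X = -X)
O(l, R) = l/4 + l/R (O(l, R) = l/(4 - 1*0) + l/R = l/(4 + 0) + l/R = l/4 + l/R)
z(N) = -73/12 (z(N) = -6 + ((¼)*1 + 1/(-3)) = -6 + (¼ + 1*(-⅓)) = -6 + (¼ - ⅓) = -6 - 1/12 = -73/12)
-70*(n(1, 2) + z(-1)) = -70*(-1*1 - 73/12) = -70*(-1 - 73/12) = -70*(-85/12) = 2975/6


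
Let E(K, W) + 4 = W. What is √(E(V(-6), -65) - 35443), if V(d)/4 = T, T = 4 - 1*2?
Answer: 2*I*√8878 ≈ 188.45*I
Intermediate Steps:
T = 2 (T = 4 - 2 = 2)
V(d) = 8 (V(d) = 4*2 = 8)
E(K, W) = -4 + W
√(E(V(-6), -65) - 35443) = √((-4 - 65) - 35443) = √(-69 - 35443) = √(-35512) = 2*I*√8878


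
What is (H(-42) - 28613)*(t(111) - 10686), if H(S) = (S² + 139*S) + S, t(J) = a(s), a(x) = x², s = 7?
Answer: 348138373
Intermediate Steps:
t(J) = 49 (t(J) = 7² = 49)
H(S) = S² + 140*S
(H(-42) - 28613)*(t(111) - 10686) = (-42*(140 - 42) - 28613)*(49 - 10686) = (-42*98 - 28613)*(-10637) = (-4116 - 28613)*(-10637) = -32729*(-10637) = 348138373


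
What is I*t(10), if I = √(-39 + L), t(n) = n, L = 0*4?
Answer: 10*I*√39 ≈ 62.45*I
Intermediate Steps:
L = 0
I = I*√39 (I = √(-39 + 0) = √(-39) = I*√39 ≈ 6.245*I)
I*t(10) = (I*√39)*10 = 10*I*√39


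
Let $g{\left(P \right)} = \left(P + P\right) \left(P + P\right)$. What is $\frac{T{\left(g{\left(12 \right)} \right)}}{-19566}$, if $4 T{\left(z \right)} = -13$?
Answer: $\frac{13}{78264} \approx 0.0001661$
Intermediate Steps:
$g{\left(P \right)} = 4 P^{2}$ ($g{\left(P \right)} = 2 P 2 P = 4 P^{2}$)
$T{\left(z \right)} = - \frac{13}{4}$ ($T{\left(z \right)} = \frac{1}{4} \left(-13\right) = - \frac{13}{4}$)
$\frac{T{\left(g{\left(12 \right)} \right)}}{-19566} = - \frac{13}{4 \left(-19566\right)} = \left(- \frac{13}{4}\right) \left(- \frac{1}{19566}\right) = \frac{13}{78264}$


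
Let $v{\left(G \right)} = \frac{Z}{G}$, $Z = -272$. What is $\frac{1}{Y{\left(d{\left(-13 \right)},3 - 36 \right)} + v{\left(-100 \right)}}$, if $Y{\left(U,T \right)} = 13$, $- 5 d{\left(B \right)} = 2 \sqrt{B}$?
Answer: $\frac{25}{393} \approx 0.063613$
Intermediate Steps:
$d{\left(B \right)} = - \frac{2 \sqrt{B}}{5}$
$v{\left(G \right)} = - \frac{272}{G}$
$\frac{1}{Y{\left(d{\left(-13 \right)},3 - 36 \right)} + v{\left(-100 \right)}} = \frac{1}{13 - \frac{272}{-100}} = \frac{1}{13 - - \frac{68}{25}} = \frac{1}{13 + \frac{68}{25}} = \frac{1}{\frac{393}{25}} = \frac{25}{393}$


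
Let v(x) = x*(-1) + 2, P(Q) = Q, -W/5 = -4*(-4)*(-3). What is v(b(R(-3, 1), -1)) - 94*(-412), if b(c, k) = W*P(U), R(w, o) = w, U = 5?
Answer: 37530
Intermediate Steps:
W = 240 (W = -5*(-4*(-4))*(-3) = -80*(-3) = -5*(-48) = 240)
b(c, k) = 1200 (b(c, k) = 240*5 = 1200)
v(x) = 2 - x (v(x) = -x + 2 = 2 - x)
v(b(R(-3, 1), -1)) - 94*(-412) = (2 - 1*1200) - 94*(-412) = (2 - 1200) + 38728 = -1198 + 38728 = 37530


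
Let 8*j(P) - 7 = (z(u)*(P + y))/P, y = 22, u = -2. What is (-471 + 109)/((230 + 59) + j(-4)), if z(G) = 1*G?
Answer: -362/291 ≈ -1.2440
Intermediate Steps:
z(G) = G
j(P) = 7/8 + (-44 - 2*P)/(8*P) (j(P) = 7/8 + ((-2*(P + 22))/P)/8 = 7/8 + ((-2*(22 + P))/P)/8 = 7/8 + ((-44 - 2*P)/P)/8 = 7/8 + (-44 - 2*P)/(8*P))
(-471 + 109)/((230 + 59) + j(-4)) = (-471 + 109)/((230 + 59) + (1/8)*(-44 + 5*(-4))/(-4)) = -362/(289 + (1/8)*(-1/4)*(-44 - 20)) = -362/(289 + (1/8)*(-1/4)*(-64)) = -362/(289 + 2) = -362/291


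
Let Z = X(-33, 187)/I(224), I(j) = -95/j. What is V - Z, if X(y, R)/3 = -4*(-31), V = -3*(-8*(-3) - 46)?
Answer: 89598/95 ≈ 943.14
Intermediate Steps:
V = 66 (V = -3*(24 - 46) = -3*(-22) = 66)
X(y, R) = 372 (X(y, R) = 3*(-4*(-31)) = 3*124 = 372)
Z = -83328/95 (Z = 372/((-95/224)) = 372/((-95*1/224)) = 372/(-95/224) = 372*(-224/95) = -83328/95 ≈ -877.14)
V - Z = 66 - 1*(-83328/95) = 66 + 83328/95 = 89598/95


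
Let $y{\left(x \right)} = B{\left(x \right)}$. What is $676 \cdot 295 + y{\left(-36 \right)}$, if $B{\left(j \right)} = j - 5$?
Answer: $199379$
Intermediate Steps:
$B{\left(j \right)} = -5 + j$ ($B{\left(j \right)} = j - 5 = -5 + j$)
$y{\left(x \right)} = -5 + x$
$676 \cdot 295 + y{\left(-36 \right)} = 676 \cdot 295 - 41 = 199420 - 41 = 199379$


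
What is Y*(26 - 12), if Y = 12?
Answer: 168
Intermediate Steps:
Y*(26 - 12) = 12*(26 - 12) = 12*14 = 168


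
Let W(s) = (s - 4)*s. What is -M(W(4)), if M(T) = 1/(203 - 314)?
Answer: 1/111 ≈ 0.0090090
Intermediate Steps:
W(s) = s*(-4 + s) (W(s) = (-4 + s)*s = s*(-4 + s))
M(T) = -1/111 (M(T) = 1/(-111) = -1/111)
-M(W(4)) = -1*(-1/111) = 1/111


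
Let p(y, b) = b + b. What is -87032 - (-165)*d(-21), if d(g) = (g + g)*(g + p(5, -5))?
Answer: 127798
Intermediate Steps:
p(y, b) = 2*b
d(g) = 2*g*(-10 + g) (d(g) = (g + g)*(g + 2*(-5)) = (2*g)*(g - 10) = (2*g)*(-10 + g) = 2*g*(-10 + g))
-87032 - (-165)*d(-21) = -87032 - (-165)*2*(-21)*(-10 - 21) = -87032 - (-165)*2*(-21)*(-31) = -87032 - (-165)*1302 = -87032 - 1*(-214830) = -87032 + 214830 = 127798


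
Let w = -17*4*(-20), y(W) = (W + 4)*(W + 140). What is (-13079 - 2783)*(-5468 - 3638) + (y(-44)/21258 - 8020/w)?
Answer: 34798909795465/240924 ≈ 1.4444e+8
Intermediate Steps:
y(W) = (4 + W)*(140 + W)
w = 1360 (w = -68*(-20) = 1360)
(-13079 - 2783)*(-5468 - 3638) + (y(-44)/21258 - 8020/w) = (-13079 - 2783)*(-5468 - 3638) + ((560 + (-44)**2 + 144*(-44))/21258 - 8020/1360) = -15862*(-9106) + ((560 + 1936 - 6336)*(1/21258) - 8020*1/1360) = 144439372 + (-3840*1/21258 - 401/68) = 144439372 + (-640/3543 - 401/68) = 144439372 - 1464263/240924 = 34798909795465/240924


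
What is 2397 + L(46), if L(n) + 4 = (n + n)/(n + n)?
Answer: 2394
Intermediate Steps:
L(n) = -3 (L(n) = -4 + (n + n)/(n + n) = -4 + (2*n)/((2*n)) = -4 + (2*n)*(1/(2*n)) = -4 + 1 = -3)
2397 + L(46) = 2397 - 3 = 2394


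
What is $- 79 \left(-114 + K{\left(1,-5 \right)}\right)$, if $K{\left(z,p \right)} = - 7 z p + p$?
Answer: $6636$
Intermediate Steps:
$K{\left(z,p \right)} = p - 7 p z$ ($K{\left(z,p \right)} = - 7 p z + p = p - 7 p z$)
$- 79 \left(-114 + K{\left(1,-5 \right)}\right) = - 79 \left(-114 - 5 \left(1 - 7\right)\right) = - 79 \left(-114 - -30\right) = - 79 \left(-114 + 30\right) = \left(-79\right) \left(-84\right) = 6636$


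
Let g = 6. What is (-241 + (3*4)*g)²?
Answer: 28561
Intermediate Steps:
(-241 + (3*4)*g)² = (-241 + (3*4)*6)² = (-241 + 12*6)² = (-241 + 72)² = (-169)² = 28561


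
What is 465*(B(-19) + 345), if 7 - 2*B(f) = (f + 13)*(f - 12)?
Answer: 237615/2 ≈ 1.1881e+5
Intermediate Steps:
B(f) = 7/2 - (-12 + f)*(13 + f)/2 (B(f) = 7/2 - (f + 13)*(f - 12)/2 = 7/2 - (13 + f)*(-12 + f)/2 = 7/2 - (-12 + f)*(13 + f)/2)
465*(B(-19) + 345) = 465*((163/2 - ½*(-19) - ½*(-19)²) + 345) = 465*((163/2 + 19/2 - ½*361) + 345) = 465*((163/2 + 19/2 - 361/2) + 345) = 465*(-179/2 + 345) = 465*(511/2) = 237615/2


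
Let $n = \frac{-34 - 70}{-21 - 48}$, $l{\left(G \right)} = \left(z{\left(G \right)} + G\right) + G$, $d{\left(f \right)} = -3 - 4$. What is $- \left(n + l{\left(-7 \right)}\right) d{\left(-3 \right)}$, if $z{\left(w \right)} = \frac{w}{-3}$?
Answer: $- \frac{4907}{69} \approx -71.116$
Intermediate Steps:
$z{\left(w \right)} = - \frac{w}{3}$ ($z{\left(w \right)} = w \left(- \frac{1}{3}\right) = - \frac{w}{3}$)
$d{\left(f \right)} = -7$ ($d{\left(f \right)} = -3 - 4 = -7$)
$l{\left(G \right)} = \frac{5 G}{3}$ ($l{\left(G \right)} = \left(- \frac{G}{3} + G\right) + G = \frac{2 G}{3} + G = \frac{5 G}{3}$)
$n = \frac{104}{69}$ ($n = - \frac{104}{-69} = \left(-104\right) \left(- \frac{1}{69}\right) = \frac{104}{69} \approx 1.5072$)
$- \left(n + l{\left(-7 \right)}\right) d{\left(-3 \right)} = - \left(\frac{104}{69} + \frac{5}{3} \left(-7\right)\right) \left(-7\right) = - \left(\frac{104}{69} - \frac{35}{3}\right) \left(-7\right) = - \frac{\left(-701\right) \left(-7\right)}{69} = \left(-1\right) \frac{4907}{69} = - \frac{4907}{69}$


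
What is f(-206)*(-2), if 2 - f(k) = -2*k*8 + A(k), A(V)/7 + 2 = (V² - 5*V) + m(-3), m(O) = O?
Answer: 615042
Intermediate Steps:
A(V) = -35 - 35*V + 7*V² (A(V) = -14 + 7*((V² - 5*V) - 3) = -14 + 7*(-3 + V² - 5*V) = -14 + (-21 - 35*V + 7*V²) = -35 - 35*V + 7*V²)
f(k) = 37 - 7*k² + 51*k (f(k) = 2 - (-2*k*8 + (-35 - 35*k + 7*k²)) = 2 - (-16*k + (-35 - 35*k + 7*k²)) = 2 - (-35 - 51*k + 7*k²) = 2 + (35 - 7*k² + 51*k) = 37 - 7*k² + 51*k)
f(-206)*(-2) = (37 - 7*(-206)² + 51*(-206))*(-2) = (37 - 7*42436 - 10506)*(-2) = (37 - 297052 - 10506)*(-2) = -307521*(-2) = 615042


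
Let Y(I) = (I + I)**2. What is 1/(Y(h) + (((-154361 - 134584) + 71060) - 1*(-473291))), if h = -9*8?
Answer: 1/276142 ≈ 3.6213e-6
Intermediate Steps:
h = -72
Y(I) = 4*I**2 (Y(I) = (2*I)**2 = 4*I**2)
1/(Y(h) + (((-154361 - 134584) + 71060) - 1*(-473291))) = 1/(4*(-72)**2 + (((-154361 - 134584) + 71060) - 1*(-473291))) = 1/(4*5184 + ((-288945 + 71060) + 473291)) = 1/(20736 + (-217885 + 473291)) = 1/(20736 + 255406) = 1/276142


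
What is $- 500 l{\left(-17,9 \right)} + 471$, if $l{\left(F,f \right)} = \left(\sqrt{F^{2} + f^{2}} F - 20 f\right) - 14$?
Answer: $97471 + 8500 \sqrt{370} \approx 2.6097 \cdot 10^{5}$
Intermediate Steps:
$l{\left(F,f \right)} = -14 - 20 f + F \sqrt{F^{2} + f^{2}}$ ($l{\left(F,f \right)} = \left(F \sqrt{F^{2} + f^{2}} - 20 f\right) - 14 = \left(- 20 f + F \sqrt{F^{2} + f^{2}}\right) - 14 = -14 - 20 f + F \sqrt{F^{2} + f^{2}}$)
$- 500 l{\left(-17,9 \right)} + 471 = - 500 \left(-14 - 180 - 17 \sqrt{\left(-17\right)^{2} + 9^{2}}\right) + 471 = - 500 \left(-14 - 180 - 17 \sqrt{289 + 81}\right) + 471 = - 500 \left(-14 - 180 - 17 \sqrt{370}\right) + 471 = - 500 \left(-194 - 17 \sqrt{370}\right) + 471 = \left(97000 + 8500 \sqrt{370}\right) + 471 = 97471 + 8500 \sqrt{370}$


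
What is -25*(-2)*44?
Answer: 2200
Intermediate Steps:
-25*(-2)*44 = 50*44 = 2200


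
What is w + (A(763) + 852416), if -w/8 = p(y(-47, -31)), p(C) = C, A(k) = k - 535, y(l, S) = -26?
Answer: 852852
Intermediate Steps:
A(k) = -535 + k
w = 208 (w = -8*(-26) = 208)
w + (A(763) + 852416) = 208 + ((-535 + 763) + 852416) = 208 + (228 + 852416) = 208 + 852644 = 852852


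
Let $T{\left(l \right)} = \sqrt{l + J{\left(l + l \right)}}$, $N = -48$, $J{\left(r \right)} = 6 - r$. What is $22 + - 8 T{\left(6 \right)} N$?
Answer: $22$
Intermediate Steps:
$T{\left(l \right)} = \sqrt{6 - l}$ ($T{\left(l \right)} = \sqrt{l - \left(-6 + 2 l\right)} = \sqrt{6 - l}$)
$22 + - 8 T{\left(6 \right)} N = 22 + - 8 \sqrt{6 - 6} \left(-48\right) = 22 + - 8 \sqrt{0} \left(-48\right) = 22 + \left(-8\right) 0 \left(-48\right) = 22 + 0 \left(-48\right) = 22 + 0 = 22$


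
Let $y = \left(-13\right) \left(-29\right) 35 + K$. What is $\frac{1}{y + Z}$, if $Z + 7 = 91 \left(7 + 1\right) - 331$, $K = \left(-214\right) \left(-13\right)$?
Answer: $\frac{1}{16367} \approx 6.1099 \cdot 10^{-5}$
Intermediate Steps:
$K = 2782$
$y = 15977$ ($y = \left(-13\right) \left(-29\right) 35 + 2782 = 377 \cdot 35 + 2782 = 13195 + 2782 = 15977$)
$Z = 390$ ($Z = -7 + \left(91 \left(7 + 1\right) - 331\right) = -7 + \left(91 \cdot 8 - 331\right) = -7 + \left(728 - 331\right) = -7 + 397 = 390$)
$\frac{1}{y + Z} = \frac{1}{15977 + 390} = \frac{1}{16367}$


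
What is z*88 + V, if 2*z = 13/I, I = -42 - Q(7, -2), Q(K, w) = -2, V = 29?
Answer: 147/10 ≈ 14.700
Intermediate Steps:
I = -40 (I = -42 - 1*(-2) = -42 + 2 = -40)
z = -13/80 (z = (13/(-40))/2 = (13*(-1/40))/2 = (½)*(-13/40) = -13/80 ≈ -0.16250)
z*88 + V = -13/80*88 + 29 = -143/10 + 29 = 147/10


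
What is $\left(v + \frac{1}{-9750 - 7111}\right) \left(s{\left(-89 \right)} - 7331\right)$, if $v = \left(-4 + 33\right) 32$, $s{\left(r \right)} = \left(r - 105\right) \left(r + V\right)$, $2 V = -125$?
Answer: $\frac{345172974420}{16861} \approx 2.0472 \cdot 10^{7}$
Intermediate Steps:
$V = - \frac{125}{2}$ ($V = \frac{1}{2} \left(-125\right) = - \frac{125}{2} \approx -62.5$)
$s{\left(r \right)} = \left(-105 + r\right) \left(- \frac{125}{2} + r\right)$ ($s{\left(r \right)} = \left(r - 105\right) \left(r - \frac{125}{2}\right) = \left(-105 + r\right) \left(- \frac{125}{2} + r\right)$)
$v = 928$ ($v = 29 \cdot 32 = 928$)
$\left(v + \frac{1}{-9750 - 7111}\right) \left(s{\left(-89 \right)} - 7331\right) = \left(928 + \frac{1}{-9750 - 7111}\right) \left(\left(\frac{13125}{2} + \left(-89\right)^{2} - - \frac{29815}{2}\right) - 7331\right) = \left(928 + \frac{1}{-16861}\right) \left(\left(\frac{13125}{2} + 7921 + \frac{29815}{2}\right) - 7331\right) = \left(928 - \frac{1}{16861}\right) \left(29391 - 7331\right) = \frac{15647007}{16861} \cdot 22060 = \frac{345172974420}{16861}$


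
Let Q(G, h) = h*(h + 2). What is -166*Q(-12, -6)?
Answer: -3984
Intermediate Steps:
Q(G, h) = h*(2 + h)
-166*Q(-12, -6) = -(-996)*(2 - 6) = -(-996)*(-4) = -166*24 = -3984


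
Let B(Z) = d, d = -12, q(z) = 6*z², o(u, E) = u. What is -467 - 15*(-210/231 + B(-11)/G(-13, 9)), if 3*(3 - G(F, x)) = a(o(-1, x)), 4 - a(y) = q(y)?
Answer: -4447/11 ≈ -404.27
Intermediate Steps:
a(y) = 4 - 6*y²
G(F, x) = 11/3 (G(F, x) = 3 - (4 - 6*(-1)²)/3 = 3 - (4 - 6*1)/3 = 3 - (4 - 6)/3 = 3 - ⅓*(-2) = 3 + ⅔ = 11/3)
B(Z) = -12
-467 - 15*(-210/231 + B(-11)/G(-13, 9)) = -467 - 15*(-210/231 - 12/11/3) = -467 - 15*(-210*1/231 - 12*3/11) = -467 - 15*(-10/11 - 36/11) = -467 - 15*(-46/11) = -467 + 690/11 = -4447/11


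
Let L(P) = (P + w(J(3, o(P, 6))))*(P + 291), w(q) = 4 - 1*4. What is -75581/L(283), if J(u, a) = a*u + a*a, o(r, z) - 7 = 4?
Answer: -75581/162442 ≈ -0.46528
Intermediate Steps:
o(r, z) = 11 (o(r, z) = 7 + 4 = 11)
J(u, a) = a² + a*u (J(u, a) = a*u + a² = a² + a*u)
w(q) = 0 (w(q) = 4 - 4 = 0)
L(P) = P*(291 + P) (L(P) = (P + 0)*(P + 291) = P*(291 + P))
-75581/L(283) = -75581*1/(283*(291 + 283)) = -75581/(283*574) = -75581/162442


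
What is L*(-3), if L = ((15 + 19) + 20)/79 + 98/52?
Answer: -15825/2054 ≈ -7.7045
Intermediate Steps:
L = 5275/2054 (L = (34 + 20)*(1/79) + 98*(1/52) = 54*(1/79) + 49/26 = 54/79 + 49/26 = 5275/2054 ≈ 2.5682)
L*(-3) = (5275/2054)*(-3) = -15825/2054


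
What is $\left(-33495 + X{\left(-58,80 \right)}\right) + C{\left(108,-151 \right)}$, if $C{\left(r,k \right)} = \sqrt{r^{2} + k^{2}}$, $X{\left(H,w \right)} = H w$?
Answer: $-38135 + \sqrt{34465} \approx -37949.0$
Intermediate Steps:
$C{\left(r,k \right)} = \sqrt{k^{2} + r^{2}}$
$\left(-33495 + X{\left(-58,80 \right)}\right) + C{\left(108,-151 \right)} = \left(-33495 - 4640\right) + \sqrt{\left(-151\right)^{2} + 108^{2}} = \left(-33495 - 4640\right) + \sqrt{22801 + 11664} = -38135 + \sqrt{34465}$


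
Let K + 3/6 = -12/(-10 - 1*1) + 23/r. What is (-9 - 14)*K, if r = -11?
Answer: 69/2 ≈ 34.500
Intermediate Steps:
K = -3/2 (K = -½ + (-12/(-10 - 1*1) + 23/(-11)) = -½ + (-12/(-10 - 1) + 23*(-1/11)) = -½ + (-12/(-11) - 23/11) = -½ + (-12*(-1/11) - 23/11) = -½ + (12/11 - 23/11) = -½ - 1 = -3/2 ≈ -1.5000)
(-9 - 14)*K = (-9 - 14)*(-3/2) = -23*(-3/2) = 69/2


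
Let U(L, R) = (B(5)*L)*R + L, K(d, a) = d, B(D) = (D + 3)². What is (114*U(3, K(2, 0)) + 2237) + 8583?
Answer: 54938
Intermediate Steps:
B(D) = (3 + D)²
U(L, R) = L + 64*L*R (U(L, R) = ((3 + 5)²*L)*R + L = (8²*L)*R + L = (64*L)*R + L = 64*L*R + L = L + 64*L*R)
(114*U(3, K(2, 0)) + 2237) + 8583 = (114*(3*(1 + 64*2)) + 2237) + 8583 = (114*(3*(1 + 128)) + 2237) + 8583 = (114*(3*129) + 2237) + 8583 = (114*387 + 2237) + 8583 = (44118 + 2237) + 8583 = 46355 + 8583 = 54938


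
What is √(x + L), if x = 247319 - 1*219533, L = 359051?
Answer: 11*√3197 ≈ 621.96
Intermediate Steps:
x = 27786 (x = 247319 - 219533 = 27786)
√(x + L) = √(27786 + 359051) = √386837 = 11*√3197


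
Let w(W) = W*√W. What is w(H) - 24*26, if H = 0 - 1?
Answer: -624 - I ≈ -624.0 - 1.0*I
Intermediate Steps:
H = -1
w(W) = W^(3/2)
w(H) - 24*26 = (-1)^(3/2) - 24*26 = -I - 624 = -624 - I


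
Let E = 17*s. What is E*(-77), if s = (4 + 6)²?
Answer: -130900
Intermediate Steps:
s = 100 (s = 10² = 100)
E = 1700 (E = 17*100 = 1700)
E*(-77) = 1700*(-77) = -130900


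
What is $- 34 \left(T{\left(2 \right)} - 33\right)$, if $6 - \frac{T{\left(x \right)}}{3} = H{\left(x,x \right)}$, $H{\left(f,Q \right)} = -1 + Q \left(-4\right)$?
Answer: $-408$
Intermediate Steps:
$H{\left(f,Q \right)} = -1 - 4 Q$
$T{\left(x \right)} = 21 + 12 x$ ($T{\left(x \right)} = 18 - 3 \left(-1 - 4 x\right) = 18 + \left(3 + 12 x\right) = 21 + 12 x$)
$- 34 \left(T{\left(2 \right)} - 33\right) = - 34 \left(\left(21 + 12 \cdot 2\right) - 33\right) = - 34 \left(\left(21 + 24\right) - 33\right) = - 34 \left(45 - 33\right) = \left(-34\right) 12 = -408$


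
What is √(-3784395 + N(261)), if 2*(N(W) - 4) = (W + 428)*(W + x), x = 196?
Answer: I*√14507818/2 ≈ 1904.5*I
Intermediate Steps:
N(W) = 4 + (196 + W)*(428 + W)/2 (N(W) = 4 + ((W + 428)*(W + 196))/2 = 4 + ((428 + W)*(196 + W))/2 = 4 + ((196 + W)*(428 + W))/2 = 4 + (196 + W)*(428 + W)/2)
√(-3784395 + N(261)) = √(-3784395 + (41948 + (½)*261² + 312*261)) = √(-3784395 + (41948 + (½)*68121 + 81432)) = √(-3784395 + (41948 + 68121/2 + 81432)) = √(-3784395 + 314881/2) = √(-7253909/2) = I*√14507818/2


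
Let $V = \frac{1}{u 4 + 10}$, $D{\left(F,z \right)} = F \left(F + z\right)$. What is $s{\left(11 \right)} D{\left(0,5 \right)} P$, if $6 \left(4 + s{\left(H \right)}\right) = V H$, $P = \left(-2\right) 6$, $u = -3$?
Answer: $0$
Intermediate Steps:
$V = - \frac{1}{2}$ ($V = \frac{1}{\left(-3\right) 4 + 10} = \frac{1}{-12 + 10} = \frac{1}{-2} = - \frac{1}{2} \approx -0.5$)
$P = -12$
$s{\left(H \right)} = -4 - \frac{H}{12}$ ($s{\left(H \right)} = -4 + \frac{\left(- \frac{1}{2}\right) H}{6} = -4 - \frac{H}{12}$)
$s{\left(11 \right)} D{\left(0,5 \right)} P = \left(-4 - \frac{11}{12}\right) 0 \left(0 + 5\right) \left(-12\right) = \left(-4 - \frac{11}{12}\right) 0 \cdot 5 \left(-12\right) = \left(- \frac{59}{12}\right) 0 \left(-12\right) = 0 \left(-12\right) = 0$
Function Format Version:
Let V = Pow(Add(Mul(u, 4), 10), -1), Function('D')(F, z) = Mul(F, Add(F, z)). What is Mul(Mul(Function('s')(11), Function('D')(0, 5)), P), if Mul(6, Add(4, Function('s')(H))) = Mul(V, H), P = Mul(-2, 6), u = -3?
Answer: 0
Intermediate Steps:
V = Rational(-1, 2) (V = Pow(Add(Mul(-3, 4), 10), -1) = Pow(Add(-12, 10), -1) = Pow(-2, -1) = Rational(-1, 2) ≈ -0.50000)
P = -12
Function('s')(H) = Add(-4, Mul(Rational(-1, 12), H)) (Function('s')(H) = Add(-4, Mul(Rational(1, 6), Mul(Rational(-1, 2), H))) = Add(-4, Mul(Rational(-1, 12), H)))
Mul(Mul(Function('s')(11), Function('D')(0, 5)), P) = Mul(Mul(Add(-4, Mul(Rational(-1, 12), 11)), Mul(0, Add(0, 5))), -12) = Mul(Mul(Add(-4, Rational(-11, 12)), Mul(0, 5)), -12) = Mul(Mul(Rational(-59, 12), 0), -12) = Mul(0, -12) = 0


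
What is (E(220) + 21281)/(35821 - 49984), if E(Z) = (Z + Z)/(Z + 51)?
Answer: -5767591/3838173 ≈ -1.5027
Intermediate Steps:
E(Z) = 2*Z/(51 + Z) (E(Z) = (2*Z)/(51 + Z) = 2*Z/(51 + Z))
(E(220) + 21281)/(35821 - 49984) = (2*220/(51 + 220) + 21281)/(35821 - 49984) = (2*220/271 + 21281)/(-14163) = (2*220*(1/271) + 21281)*(-1/14163) = (440/271 + 21281)*(-1/14163) = (5767591/271)*(-1/14163) = -5767591/3838173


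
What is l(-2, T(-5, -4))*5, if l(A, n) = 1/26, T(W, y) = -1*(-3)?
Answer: 5/26 ≈ 0.19231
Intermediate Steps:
T(W, y) = 3
l(A, n) = 1/26
l(-2, T(-5, -4))*5 = (1/26)*5 = 5/26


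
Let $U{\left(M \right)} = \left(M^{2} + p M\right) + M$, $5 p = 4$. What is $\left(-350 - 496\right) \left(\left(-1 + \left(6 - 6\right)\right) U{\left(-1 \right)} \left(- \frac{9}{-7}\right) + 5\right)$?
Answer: $- \frac{178506}{35} \approx -5100.2$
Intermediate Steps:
$p = \frac{4}{5}$ ($p = \frac{1}{5} \cdot 4 = \frac{4}{5} \approx 0.8$)
$U{\left(M \right)} = M^{2} + \frac{9 M}{5}$ ($U{\left(M \right)} = \left(M^{2} + \frac{4 M}{5}\right) + M = M^{2} + \frac{9 M}{5}$)
$\left(-350 - 496\right) \left(\left(-1 + \left(6 - 6\right)\right) U{\left(-1 \right)} \left(- \frac{9}{-7}\right) + 5\right) = \left(-350 - 496\right) \left(\left(-1 + \left(6 - 6\right)\right) \frac{1}{5} \left(-1\right) \left(9 + 5 \left(-1\right)\right) \left(- \frac{9}{-7}\right) + 5\right) = - 846 \left(\left(-1 + \left(6 - 6\right)\right) \frac{1}{5} \left(-1\right) \left(9 - 5\right) \left(\left(-9\right) \left(- \frac{1}{7}\right)\right) + 5\right) = - 846 \left(\left(-1 + 0\right) \frac{1}{5} \left(-1\right) 4 \cdot \frac{9}{7} + 5\right) = - 846 \left(\left(-1\right) \left(- \frac{4}{5}\right) \frac{9}{7} + 5\right) = - 846 \left(\frac{4}{5} \cdot \frac{9}{7} + 5\right) = - 846 \left(\frac{36}{35} + 5\right) = \left(-846\right) \frac{211}{35} = - \frac{178506}{35}$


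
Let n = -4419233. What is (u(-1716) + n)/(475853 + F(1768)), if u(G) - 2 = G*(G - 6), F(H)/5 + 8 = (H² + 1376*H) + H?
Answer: -488093/9425871 ≈ -0.051782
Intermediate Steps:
F(H) = -40 + 5*H² + 6885*H (F(H) = -40 + 5*((H² + 1376*H) + H) = -40 + 5*(H² + 1377*H) = -40 + (5*H² + 6885*H) = -40 + 5*H² + 6885*H)
u(G) = 2 + G*(-6 + G) (u(G) = 2 + G*(G - 6) = 2 + G*(-6 + G))
(u(-1716) + n)/(475853 + F(1768)) = ((2 + (-1716)² - 6*(-1716)) - 4419233)/(475853 + (-40 + 5*1768² + 6885*1768)) = ((2 + 2944656 + 10296) - 4419233)/(475853 + (-40 + 5*3125824 + 12172680)) = (2954954 - 4419233)/(475853 + (-40 + 15629120 + 12172680)) = -1464279/(475853 + 27801760) = -1464279/28277613 = -1464279*1/28277613 = -488093/9425871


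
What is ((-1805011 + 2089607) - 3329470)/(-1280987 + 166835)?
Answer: 507479/185692 ≈ 2.7329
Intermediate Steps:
((-1805011 + 2089607) - 3329470)/(-1280987 + 166835) = (284596 - 3329470)/(-1114152) = -3044874*(-1/1114152) = 507479/185692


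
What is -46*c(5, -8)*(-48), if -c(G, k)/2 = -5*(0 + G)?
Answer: 110400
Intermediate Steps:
c(G, k) = 10*G (c(G, k) = -(-10)*(0 + G) = -(-10)*G = 10*G)
-46*c(5, -8)*(-48) = -460*5*(-48) = -46*50*(-48) = -2300*(-48) = 110400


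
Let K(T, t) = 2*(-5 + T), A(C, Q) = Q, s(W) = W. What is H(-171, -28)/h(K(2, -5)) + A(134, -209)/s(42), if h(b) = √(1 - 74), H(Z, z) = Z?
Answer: -209/42 + 171*I*√73/73 ≈ -4.9762 + 20.014*I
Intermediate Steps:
K(T, t) = -10 + 2*T
h(b) = I*√73 (h(b) = √(-73) = I*√73)
H(-171, -28)/h(K(2, -5)) + A(134, -209)/s(42) = -171*(-I*√73/73) - 209/42 = -(-171)*I*√73/73 - 209*1/42 = 171*I*√73/73 - 209/42 = -209/42 + 171*I*√73/73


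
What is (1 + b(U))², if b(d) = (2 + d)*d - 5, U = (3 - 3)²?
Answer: 16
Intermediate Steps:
U = 0 (U = 0² = 0)
b(d) = -5 + d*(2 + d) (b(d) = d*(2 + d) - 5 = -5 + d*(2 + d))
(1 + b(U))² = (1 + (-5 + 0² + 2*0))² = (1 + (-5 + 0 + 0))² = (1 - 5)² = (-4)² = 16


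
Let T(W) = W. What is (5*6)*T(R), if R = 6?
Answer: 180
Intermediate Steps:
(5*6)*T(R) = (5*6)*6 = 30*6 = 180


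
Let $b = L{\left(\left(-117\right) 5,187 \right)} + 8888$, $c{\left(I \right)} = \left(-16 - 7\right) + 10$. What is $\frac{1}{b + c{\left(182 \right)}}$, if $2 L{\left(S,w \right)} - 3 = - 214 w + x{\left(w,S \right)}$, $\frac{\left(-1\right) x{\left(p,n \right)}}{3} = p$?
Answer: $- \frac{1}{11413} \approx -8.7619 \cdot 10^{-5}$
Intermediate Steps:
$x{\left(p,n \right)} = - 3 p$
$c{\left(I \right)} = -13$ ($c{\left(I \right)} = -23 + 10 = -13$)
$L{\left(S,w \right)} = \frac{3}{2} - \frac{217 w}{2}$ ($L{\left(S,w \right)} = \frac{3}{2} + \frac{- 214 w - 3 w}{2} = \frac{3}{2} + \frac{\left(-217\right) w}{2} = \frac{3}{2} - \frac{217 w}{2}$)
$b = -11400$ ($b = \left(\frac{3}{2} - \frac{40579}{2}\right) + 8888 = -20288 + 8888 = -11400$)
$\frac{1}{b + c{\left(182 \right)}} = \frac{1}{-11400 - 13} = \frac{1}{-11413} = - \frac{1}{11413}$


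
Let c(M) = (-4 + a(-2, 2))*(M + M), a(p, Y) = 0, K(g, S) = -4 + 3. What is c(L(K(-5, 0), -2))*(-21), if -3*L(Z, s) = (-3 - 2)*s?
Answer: -560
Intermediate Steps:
K(g, S) = -1
L(Z, s) = 5*s/3 (L(Z, s) = -(-3 - 2)*s/3 = -(-5)*s/3 = 5*s/3)
c(M) = -8*M (c(M) = (-4 + 0)*(M + M) = -8*M)
c(L(K(-5, 0), -2))*(-21) = -40*(-2)/3*(-21) = -8*(-10/3)*(-21) = (80/3)*(-21) = -560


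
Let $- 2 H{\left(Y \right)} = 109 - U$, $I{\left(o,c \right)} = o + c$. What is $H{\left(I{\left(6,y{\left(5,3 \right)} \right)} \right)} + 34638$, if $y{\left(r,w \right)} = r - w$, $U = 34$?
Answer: $\frac{69201}{2} \approx 34601.0$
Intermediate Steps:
$I{\left(o,c \right)} = c + o$
$H{\left(Y \right)} = - \frac{75}{2}$ ($H{\left(Y \right)} = - \frac{109 - 34}{2} = \left(- \frac{1}{2}\right) 75 = - \frac{75}{2}$)
$H{\left(I{\left(6,y{\left(5,3 \right)} \right)} \right)} + 34638 = - \frac{75}{2} + 34638 = \frac{69201}{2}$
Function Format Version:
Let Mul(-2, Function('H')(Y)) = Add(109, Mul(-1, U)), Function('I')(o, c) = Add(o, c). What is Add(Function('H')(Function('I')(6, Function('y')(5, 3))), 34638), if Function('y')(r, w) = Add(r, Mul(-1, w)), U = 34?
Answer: Rational(69201, 2) ≈ 34601.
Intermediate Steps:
Function('I')(o, c) = Add(c, o)
Function('H')(Y) = Rational(-75, 2) (Function('H')(Y) = Mul(Rational(-1, 2), Add(109, Mul(-1, 34))) = Mul(Rational(-1, 2), Add(109, -34)) = Mul(Rational(-1, 2), 75) = Rational(-75, 2))
Add(Function('H')(Function('I')(6, Function('y')(5, 3))), 34638) = Add(Rational(-75, 2), 34638) = Rational(69201, 2)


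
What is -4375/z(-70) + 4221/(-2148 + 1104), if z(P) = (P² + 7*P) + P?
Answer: -4541/899 ≈ -5.0512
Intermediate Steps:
z(P) = P² + 8*P
-4375/z(-70) + 4221/(-2148 + 1104) = -4375*(-1/(70*(8 - 70))) + 4221/(-2148 + 1104) = -4375/((-70*(-62))) + 4221/(-1044) = -4375/4340 + 4221*(-1/1044) = -4375*1/4340 - 469/116 = -125/124 - 469/116 = -4541/899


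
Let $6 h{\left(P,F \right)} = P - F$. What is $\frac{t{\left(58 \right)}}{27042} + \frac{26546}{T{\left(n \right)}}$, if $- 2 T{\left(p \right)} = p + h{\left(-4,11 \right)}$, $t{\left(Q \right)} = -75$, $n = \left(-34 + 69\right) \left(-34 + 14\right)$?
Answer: $\frac{957107451}{12664670} \approx 75.573$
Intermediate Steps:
$h{\left(P,F \right)} = - \frac{F}{6} + \frac{P}{6}$ ($h{\left(P,F \right)} = \frac{P - F}{6} = - \frac{F}{6} + \frac{P}{6}$)
$n = -700$ ($n = 35 \left(-20\right) = -700$)
$T{\left(p \right)} = \frac{5}{4} - \frac{p}{2}$ ($T{\left(p \right)} = - \frac{p + \left(\left(- \frac{1}{6}\right) 11 + \frac{1}{6} \left(-4\right)\right)}{2} = - \frac{p - \frac{5}{2}}{2} = - \frac{- \frac{5}{2} + p}{2} = \frac{5}{4} - \frac{p}{2}$)
$\frac{t{\left(58 \right)}}{27042} + \frac{26546}{T{\left(n \right)}} = - \frac{75}{27042} + \frac{26546}{\frac{5}{4} - -350} = \left(-75\right) \frac{1}{27042} + \frac{26546}{\frac{5}{4} + 350} = - \frac{25}{9014} + \frac{26546}{\frac{1405}{4}} = - \frac{25}{9014} + 26546 \cdot \frac{4}{1405} = - \frac{25}{9014} + \frac{106184}{1405} = \frac{957107451}{12664670}$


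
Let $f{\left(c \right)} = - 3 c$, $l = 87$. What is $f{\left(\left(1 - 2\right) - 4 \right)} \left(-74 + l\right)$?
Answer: $195$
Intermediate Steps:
$f{\left(\left(1 - 2\right) - 4 \right)} \left(-74 + l\right) = - 3 \left(\left(1 - 2\right) - 4\right) \left(-74 + 87\right) = - 3 \left(-1 - 4\right) 13 = \left(-3\right) \left(-5\right) 13 = 15 \cdot 13 = 195$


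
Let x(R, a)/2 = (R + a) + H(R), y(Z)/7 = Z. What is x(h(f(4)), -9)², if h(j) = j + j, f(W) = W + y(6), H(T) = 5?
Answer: 30976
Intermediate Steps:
y(Z) = 7*Z
f(W) = 42 + W (f(W) = W + 7*6 = W + 42 = 42 + W)
h(j) = 2*j
x(R, a) = 10 + 2*R + 2*a (x(R, a) = 2*((R + a) + 5) = 2*(5 + R + a) = 10 + 2*R + 2*a)
x(h(f(4)), -9)² = (10 + 2*(2*(42 + 4)) + 2*(-9))² = (10 + 2*(2*46) - 18)² = (10 + 2*92 - 18)² = (10 + 184 - 18)² = 176² = 30976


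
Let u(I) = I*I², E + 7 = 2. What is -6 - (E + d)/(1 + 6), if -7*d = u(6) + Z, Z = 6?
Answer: -37/49 ≈ -0.75510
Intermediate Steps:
E = -5 (E = -7 + 2 = -5)
u(I) = I³
d = -222/7 (d = -(6³ + 6)/7 = -(216 + 6)/7 = -⅐*222 = -222/7 ≈ -31.714)
-6 - (E + d)/(1 + 6) = -6 - (-5 - 222/7)/(1 + 6) = -6 - (-257)/(7*7) = -6 - 1*(-257/49) = -6 + 257/49 = -37/49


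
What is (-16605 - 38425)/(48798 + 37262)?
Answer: -5503/8606 ≈ -0.63944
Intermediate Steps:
(-16605 - 38425)/(48798 + 37262) = -55030/86060 = -55030*1/86060 = -5503/8606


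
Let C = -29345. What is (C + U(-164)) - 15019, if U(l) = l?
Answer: -44528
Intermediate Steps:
(C + U(-164)) - 15019 = (-29345 - 164) - 15019 = -29509 - 15019 = -44528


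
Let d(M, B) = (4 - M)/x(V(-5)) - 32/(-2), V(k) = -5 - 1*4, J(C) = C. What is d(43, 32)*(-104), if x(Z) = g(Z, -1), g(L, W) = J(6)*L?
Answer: -15652/9 ≈ -1739.1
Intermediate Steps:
V(k) = -9 (V(k) = -5 - 4 = -9)
g(L, W) = 6*L
x(Z) = 6*Z
d(M, B) = 430/27 + M/54 (d(M, B) = (4 - M)/((6*(-9))) - 32/(-2) = (4 - M)/(-54) - 32*(-1/2) = (4 - M)*(-1/54) + 16 = (-2/27 + M/54) + 16 = 430/27 + M/54)
d(43, 32)*(-104) = (430/27 + (1/54)*43)*(-104) = (430/27 + 43/54)*(-104) = (301/18)*(-104) = -15652/9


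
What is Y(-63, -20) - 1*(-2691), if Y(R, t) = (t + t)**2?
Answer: 4291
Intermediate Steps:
Y(R, t) = 4*t**2 (Y(R, t) = (2*t)**2 = 4*t**2)
Y(-63, -20) - 1*(-2691) = 4*(-20)**2 - 1*(-2691) = 4*400 + 2691 = 1600 + 2691 = 4291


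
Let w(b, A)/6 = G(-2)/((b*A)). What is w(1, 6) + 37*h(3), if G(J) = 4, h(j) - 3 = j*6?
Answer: 781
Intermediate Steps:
h(j) = 3 + 6*j (h(j) = 3 + j*6 = 3 + 6*j)
w(b, A) = 24/(A*b) (w(b, A) = 6*(4/((b*A))) = 6*(4/((A*b))) = 6*(4*(1/(A*b))) = 6*(4/(A*b)) = 24/(A*b))
w(1, 6) + 37*h(3) = 24/(6*1) + 37*(3 + 6*3) = 24*(⅙)*1 + 37*(3 + 18) = 4 + 37*21 = 4 + 777 = 781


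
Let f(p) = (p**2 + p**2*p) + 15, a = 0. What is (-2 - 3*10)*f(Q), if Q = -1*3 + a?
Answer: 96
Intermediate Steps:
Q = -3 (Q = -1*3 + 0 = -3 + 0 = -3)
f(p) = 15 + p**2 + p**3 (f(p) = (p**2 + p**3) + 15 = 15 + p**2 + p**3)
(-2 - 3*10)*f(Q) = (-2 - 3*10)*(15 + (-3)**2 + (-3)**3) = (-2 - 30)*(15 + 9 - 27) = -32*(-3) = 96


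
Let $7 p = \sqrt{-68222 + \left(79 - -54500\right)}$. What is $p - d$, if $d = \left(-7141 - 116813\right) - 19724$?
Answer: $143678 + \frac{i \sqrt{13643}}{7} \approx 1.4368 \cdot 10^{5} + 16.686 i$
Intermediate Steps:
$d = -143678$ ($d = -123954 - 19724 = -143678$)
$p = \frac{i \sqrt{13643}}{7}$ ($p = \frac{\sqrt{-68222 + \left(79 - -54500\right)}}{7} = \frac{\sqrt{-68222 + \left(79 + 54500\right)}}{7} = \frac{\sqrt{-68222 + 54579}}{7} = \frac{\sqrt{-13643}}{7} = \frac{i \sqrt{13643}}{7} \approx 16.686 i$)
$p - d = \frac{i \sqrt{13643}}{7} - -143678 = \frac{i \sqrt{13643}}{7} + 143678 = 143678 + \frac{i \sqrt{13643}}{7}$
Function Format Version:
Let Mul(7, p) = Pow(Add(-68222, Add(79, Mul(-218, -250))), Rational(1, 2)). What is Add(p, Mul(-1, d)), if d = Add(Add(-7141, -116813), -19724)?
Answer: Add(143678, Mul(Rational(1, 7), I, Pow(13643, Rational(1, 2)))) ≈ Add(1.4368e+5, Mul(16.686, I))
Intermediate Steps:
d = -143678 (d = Add(-123954, -19724) = -143678)
p = Mul(Rational(1, 7), I, Pow(13643, Rational(1, 2))) (p = Mul(Rational(1, 7), Pow(Add(-68222, Add(79, Mul(-218, -250))), Rational(1, 2))) = Mul(Rational(1, 7), Pow(Add(-68222, Add(79, 54500)), Rational(1, 2))) = Mul(Rational(1, 7), Pow(Add(-68222, 54579), Rational(1, 2))) = Mul(Rational(1, 7), Pow(-13643, Rational(1, 2))) = Mul(Rational(1, 7), Mul(I, Pow(13643, Rational(1, 2)))) = Mul(Rational(1, 7), I, Pow(13643, Rational(1, 2))) ≈ Mul(16.686, I))
Add(p, Mul(-1, d)) = Add(Mul(Rational(1, 7), I, Pow(13643, Rational(1, 2))), Mul(-1, -143678)) = Add(Mul(Rational(1, 7), I, Pow(13643, Rational(1, 2))), 143678) = Add(143678, Mul(Rational(1, 7), I, Pow(13643, Rational(1, 2))))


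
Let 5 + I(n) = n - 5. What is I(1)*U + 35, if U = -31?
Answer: 314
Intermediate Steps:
I(n) = -10 + n (I(n) = -5 + (n - 5) = -5 + (-5 + n) = -10 + n)
I(1)*U + 35 = (-10 + 1)*(-31) + 35 = -9*(-31) + 35 = 279 + 35 = 314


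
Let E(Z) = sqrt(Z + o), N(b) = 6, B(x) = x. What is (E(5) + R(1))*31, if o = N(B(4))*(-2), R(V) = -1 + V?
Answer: 31*I*sqrt(7) ≈ 82.018*I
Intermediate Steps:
o = -12 (o = 6*(-2) = -12)
E(Z) = sqrt(-12 + Z) (E(Z) = sqrt(Z - 12) = sqrt(-12 + Z))
(E(5) + R(1))*31 = (sqrt(-12 + 5) + (-1 + 1))*31 = (sqrt(-7) + 0)*31 = (I*sqrt(7) + 0)*31 = (I*sqrt(7))*31 = 31*I*sqrt(7)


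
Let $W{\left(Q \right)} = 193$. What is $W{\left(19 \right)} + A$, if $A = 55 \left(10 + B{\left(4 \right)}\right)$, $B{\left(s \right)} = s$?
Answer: $963$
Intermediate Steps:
$A = 770$ ($A = 55 \left(10 + 4\right) = 55 \cdot 14 = 770$)
$W{\left(19 \right)} + A = 193 + 770 = 963$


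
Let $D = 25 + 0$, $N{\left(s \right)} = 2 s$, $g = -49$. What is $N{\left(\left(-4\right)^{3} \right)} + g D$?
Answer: $-1353$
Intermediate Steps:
$D = 25$
$N{\left(\left(-4\right)^{3} \right)} + g D = 2 \left(-4\right)^{3} - 1225 = 2 \left(-64\right) - 1225 = -128 - 1225 = -1353$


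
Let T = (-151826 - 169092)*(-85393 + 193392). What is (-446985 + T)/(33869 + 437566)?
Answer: -34659270067/471435 ≈ -73519.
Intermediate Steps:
T = -34658823082 (T = -320918*107999 = -34658823082)
(-446985 + T)/(33869 + 437566) = (-446985 - 34658823082)/(33869 + 437566) = -34659270067/471435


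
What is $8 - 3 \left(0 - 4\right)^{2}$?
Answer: $-40$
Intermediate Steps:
$8 - 3 \left(0 - 4\right)^{2} = 8 - 3 \left(-4\right)^{2} = 8 - 48 = -40$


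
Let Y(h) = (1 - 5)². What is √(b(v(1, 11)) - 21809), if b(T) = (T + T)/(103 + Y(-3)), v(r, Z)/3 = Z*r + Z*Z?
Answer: I*√308743001/119 ≈ 147.66*I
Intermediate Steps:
v(r, Z) = 3*Z² + 3*Z*r (v(r, Z) = 3*(Z*r + Z*Z) = 3*(Z*r + Z²) = 3*(Z² + Z*r) = 3*Z² + 3*Z*r)
Y(h) = 16 (Y(h) = (-4)² = 16)
b(T) = 2*T/119 (b(T) = (T + T)/(103 + 16) = (2*T)/119 = (2*T)*(1/119) = 2*T/119)
√(b(v(1, 11)) - 21809) = √(2*(3*11*(11 + 1))/119 - 21809) = √(2*(3*11*12)/119 - 21809) = √((2/119)*396 - 21809) = √(792/119 - 21809) = √(-2594479/119) = I*√308743001/119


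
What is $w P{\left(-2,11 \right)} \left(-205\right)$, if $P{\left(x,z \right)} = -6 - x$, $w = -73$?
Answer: $-59860$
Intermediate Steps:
$w P{\left(-2,11 \right)} \left(-205\right) = - 73 \left(-6 - -2\right) \left(-205\right) = - 73 \left(-6 + 2\right) \left(-205\right) = \left(-73\right) \left(-4\right) \left(-205\right) = 292 \left(-205\right) = -59860$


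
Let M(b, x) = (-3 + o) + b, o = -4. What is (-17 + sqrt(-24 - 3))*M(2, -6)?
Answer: 85 - 15*I*sqrt(3) ≈ 85.0 - 25.981*I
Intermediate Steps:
M(b, x) = -7 + b (M(b, x) = (-3 - 4) + b = -7 + b)
(-17 + sqrt(-24 - 3))*M(2, -6) = (-17 + sqrt(-24 - 3))*(-7 + 2) = (-17 + sqrt(-27))*(-5) = (-17 + 3*I*sqrt(3))*(-5) = 85 - 15*I*sqrt(3)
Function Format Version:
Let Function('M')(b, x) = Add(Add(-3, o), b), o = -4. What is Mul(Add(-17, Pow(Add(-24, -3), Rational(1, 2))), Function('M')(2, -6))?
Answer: Add(85, Mul(-15, I, Pow(3, Rational(1, 2)))) ≈ Add(85.000, Mul(-25.981, I))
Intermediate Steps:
Function('M')(b, x) = Add(-7, b) (Function('M')(b, x) = Add(Add(-3, -4), b) = Add(-7, b))
Mul(Add(-17, Pow(Add(-24, -3), Rational(1, 2))), Function('M')(2, -6)) = Mul(Add(-17, Pow(Add(-24, -3), Rational(1, 2))), Add(-7, 2)) = Mul(Add(-17, Pow(-27, Rational(1, 2))), -5) = Mul(Add(-17, Mul(3, I, Pow(3, Rational(1, 2)))), -5) = Add(85, Mul(-15, I, Pow(3, Rational(1, 2))))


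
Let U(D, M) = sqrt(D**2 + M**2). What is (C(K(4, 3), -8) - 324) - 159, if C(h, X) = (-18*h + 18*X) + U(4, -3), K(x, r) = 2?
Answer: -658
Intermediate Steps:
C(h, X) = 5 - 18*h + 18*X (C(h, X) = (-18*h + 18*X) + sqrt(4**2 + (-3)**2) = (-18*h + 18*X) + sqrt(16 + 9) = (-18*h + 18*X) + sqrt(25) = (-18*h + 18*X) + 5 = 5 - 18*h + 18*X)
(C(K(4, 3), -8) - 324) - 159 = ((5 - 18*2 + 18*(-8)) - 324) - 159 = ((5 - 36 - 144) - 324) - 159 = (-175 - 324) - 159 = -499 - 159 = -658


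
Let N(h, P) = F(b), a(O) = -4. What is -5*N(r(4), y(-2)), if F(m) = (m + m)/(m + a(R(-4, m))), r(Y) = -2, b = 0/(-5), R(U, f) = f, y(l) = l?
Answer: 0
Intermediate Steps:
b = 0 (b = 0*(-⅕) = 0)
F(m) = 2*m/(-4 + m) (F(m) = (m + m)/(m - 4) = (2*m)/(-4 + m) = 2*m/(-4 + m))
N(h, P) = 0 (N(h, P) = 2*0/(-4 + 0) = 2*0/(-4) = 2*0*(-¼) = 0)
-5*N(r(4), y(-2)) = -5*0 = 0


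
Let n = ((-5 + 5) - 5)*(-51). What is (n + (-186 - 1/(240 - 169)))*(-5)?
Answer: -24490/71 ≈ -344.93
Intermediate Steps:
n = 255 (n = (0 - 5)*(-51) = -5*(-51) = 255)
(n + (-186 - 1/(240 - 169)))*(-5) = (255 + (-186 - 1/(240 - 169)))*(-5) = (255 + (-186 - 1/71))*(-5) = (255 - 13207/71)*(-5) = (4898/71)*(-5) = -24490/71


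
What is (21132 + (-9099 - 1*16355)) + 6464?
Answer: 2142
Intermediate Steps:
(21132 + (-9099 - 1*16355)) + 6464 = (21132 + (-9099 - 16355)) + 6464 = (21132 - 25454) + 6464 = -4322 + 6464 = 2142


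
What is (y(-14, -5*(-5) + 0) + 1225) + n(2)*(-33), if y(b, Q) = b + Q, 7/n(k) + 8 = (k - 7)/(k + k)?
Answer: 46656/37 ≈ 1261.0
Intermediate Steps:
n(k) = 7/(-8 + (-7 + k)/(2*k)) (n(k) = 7/(-8 + (k - 7)/(k + k)) = 7/(-8 + (-7 + k)/((2*k))) = 7/(-8 + (-7 + k)*(1/(2*k))) = 7/(-8 + (-7 + k)/(2*k)))
y(b, Q) = Q + b
(y(-14, -5*(-5) + 0) + 1225) + n(2)*(-33) = (((-5*(-5) + 0) - 14) + 1225) - 14*2/(7 + 15*2)*(-33) = (((25 + 0) - 14) + 1225) - 14*2/(7 + 30)*(-33) = ((25 - 14) + 1225) - 14*2/37*(-33) = (11 + 1225) - 14*2*1/37*(-33) = 1236 - 28/37*(-33) = 1236 + 924/37 = 46656/37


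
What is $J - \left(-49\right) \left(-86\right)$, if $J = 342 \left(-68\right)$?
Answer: $-27470$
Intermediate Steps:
$J = -23256$
$J - \left(-49\right) \left(-86\right) = -23256 - \left(-49\right) \left(-86\right) = -23256 - 4214 = -27470$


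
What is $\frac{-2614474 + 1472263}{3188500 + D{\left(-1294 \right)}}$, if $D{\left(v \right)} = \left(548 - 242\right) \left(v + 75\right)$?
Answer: $- \frac{1142211}{2815486} \approx -0.40569$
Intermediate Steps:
$D{\left(v \right)} = 22950 + 306 v$ ($D{\left(v \right)} = 306 \left(75 + v\right) = 22950 + 306 v$)
$\frac{-2614474 + 1472263}{3188500 + D{\left(-1294 \right)}} = \frac{-2614474 + 1472263}{3188500 + \left(22950 + 306 \left(-1294\right)\right)} = - \frac{1142211}{3188500 + \left(22950 - 395964\right)} = - \frac{1142211}{3188500 - 373014} = - \frac{1142211}{2815486}$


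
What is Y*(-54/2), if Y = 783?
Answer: -21141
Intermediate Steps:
Y*(-54/2) = 783*(-54/2) = 783*(-54*½) = 783*(-27) = -21141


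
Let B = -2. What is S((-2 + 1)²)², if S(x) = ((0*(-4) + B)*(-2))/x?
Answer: 16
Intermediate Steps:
S(x) = 4/x (S(x) = ((0*(-4) - 2)*(-2))/x = ((0 - 2)*(-2))/x = (-2*(-2))/x = 4/x)
S((-2 + 1)²)² = (4/((-2 + 1)²))² = (4/((-1)²))² = (4/1)² = (4*1)² = 4² = 16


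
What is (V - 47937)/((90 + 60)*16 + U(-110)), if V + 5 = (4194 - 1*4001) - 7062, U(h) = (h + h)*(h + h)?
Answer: -54811/50800 ≈ -1.0790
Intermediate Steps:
U(h) = 4*h² (U(h) = (2*h)*(2*h) = 4*h²)
V = -6874 (V = -5 + ((4194 - 1*4001) - 7062) = -5 + ((4194 - 4001) - 7062) = -5 + (193 - 7062) = -5 - 6869 = -6874)
(V - 47937)/((90 + 60)*16 + U(-110)) = (-6874 - 47937)/((90 + 60)*16 + 4*(-110)²) = -54811/(150*16 + 4*12100) = -54811/(2400 + 48400) = -54811/50800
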